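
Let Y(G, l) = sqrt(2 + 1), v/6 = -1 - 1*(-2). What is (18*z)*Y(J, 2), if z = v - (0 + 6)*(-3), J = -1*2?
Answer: 432*sqrt(3) ≈ 748.25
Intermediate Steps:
v = 6 (v = 6*(-1 - 1*(-2)) = 6*(-1 + 2) = 6*1 = 6)
J = -2
Y(G, l) = sqrt(3)
z = 24 (z = 6 - (0 + 6)*(-3) = 6 - 6*(-3) = 6 - 1*(-18) = 6 + 18 = 24)
(18*z)*Y(J, 2) = (18*24)*sqrt(3) = 432*sqrt(3)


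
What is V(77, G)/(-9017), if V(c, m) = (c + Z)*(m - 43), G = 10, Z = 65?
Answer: 66/127 ≈ 0.51968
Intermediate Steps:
V(c, m) = (-43 + m)*(65 + c) (V(c, m) = (c + 65)*(m - 43) = (65 + c)*(-43 + m) = (-43 + m)*(65 + c))
V(77, G)/(-9017) = (-2795 - 43*77 + 65*10 + 77*10)/(-9017) = (-2795 - 3311 + 650 + 770)*(-1/9017) = -4686*(-1/9017) = 66/127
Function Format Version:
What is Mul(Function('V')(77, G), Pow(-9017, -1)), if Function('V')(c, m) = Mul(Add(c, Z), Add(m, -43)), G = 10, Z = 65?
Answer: Rational(66, 127) ≈ 0.51968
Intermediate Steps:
Function('V')(c, m) = Mul(Add(-43, m), Add(65, c)) (Function('V')(c, m) = Mul(Add(c, 65), Add(m, -43)) = Mul(Add(65, c), Add(-43, m)) = Mul(Add(-43, m), Add(65, c)))
Mul(Function('V')(77, G), Pow(-9017, -1)) = Mul(Add(-2795, Mul(-43, 77), Mul(65, 10), Mul(77, 10)), Pow(-9017, -1)) = Mul(Add(-2795, -3311, 650, 770), Rational(-1, 9017)) = Mul(-4686, Rational(-1, 9017)) = Rational(66, 127)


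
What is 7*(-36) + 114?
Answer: -138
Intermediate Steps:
7*(-36) + 114 = -252 + 114 = -138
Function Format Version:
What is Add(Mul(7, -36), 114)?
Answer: -138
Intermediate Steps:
Add(Mul(7, -36), 114) = Add(-252, 114) = -138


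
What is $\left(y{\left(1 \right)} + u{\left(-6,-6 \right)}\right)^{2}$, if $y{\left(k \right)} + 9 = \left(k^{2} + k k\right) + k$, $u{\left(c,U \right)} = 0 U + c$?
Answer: $144$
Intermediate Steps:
$u{\left(c,U \right)} = c$ ($u{\left(c,U \right)} = 0 + c = c$)
$y{\left(k \right)} = -9 + k + 2 k^{2}$ ($y{\left(k \right)} = -9 + \left(\left(k^{2} + k k\right) + k\right) = -9 + \left(\left(k^{2} + k^{2}\right) + k\right) = -9 + \left(2 k^{2} + k\right) = -9 + \left(k + 2 k^{2}\right) = -9 + k + 2 k^{2}$)
$\left(y{\left(1 \right)} + u{\left(-6,-6 \right)}\right)^{2} = \left(\left(-9 + 1 + 2 \cdot 1^{2}\right) - 6\right)^{2} = \left(\left(-9 + 1 + 2 \cdot 1\right) - 6\right)^{2} = \left(\left(-9 + 1 + 2\right) - 6\right)^{2} = \left(-6 - 6\right)^{2} = \left(-12\right)^{2} = 144$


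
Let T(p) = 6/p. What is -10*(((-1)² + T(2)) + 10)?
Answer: -140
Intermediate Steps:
-10*(((-1)² + T(2)) + 10) = -10*(((-1)² + 6/2) + 10) = -10*((1 + 6*(½)) + 10) = -10*((1 + 3) + 10) = -10*(4 + 10) = -10*14 = -140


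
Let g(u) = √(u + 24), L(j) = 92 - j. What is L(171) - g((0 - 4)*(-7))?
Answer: -79 - 2*√13 ≈ -86.211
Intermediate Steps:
g(u) = √(24 + u)
L(171) - g((0 - 4)*(-7)) = (92 - 1*171) - √(24 + (0 - 4)*(-7)) = (92 - 171) - √(24 - 4*(-7)) = -79 - √(24 + 28) = -79 - √52 = -79 - 2*√13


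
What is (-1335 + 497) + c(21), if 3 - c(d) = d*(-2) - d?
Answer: -772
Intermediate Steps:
c(d) = 3 + 3*d (c(d) = 3 - (d*(-2) - d) = 3 - (-2*d - d) = 3 - (-3)*d = 3 + 3*d)
(-1335 + 497) + c(21) = (-1335 + 497) + (3 + 3*21) = -838 + (3 + 63) = -838 + 66 = -772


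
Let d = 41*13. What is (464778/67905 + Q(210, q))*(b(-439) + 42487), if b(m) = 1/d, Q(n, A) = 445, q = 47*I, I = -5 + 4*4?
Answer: 25734178919508/1340495 ≈ 1.9198e+7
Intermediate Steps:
d = 533
I = 11 (I = -5 + 16 = 11)
q = 517 (q = 47*11 = 517)
b(m) = 1/533
(464778/67905 + Q(210, q))*(b(-439) + 42487) = (464778/67905 + 445)*(1/533 + 42487) = (464778*(1/67905) + 445)*(22645572/533) = (17214/2515 + 445)*(22645572/533) = (1136389/2515)*(22645572/533) = 25734178919508/1340495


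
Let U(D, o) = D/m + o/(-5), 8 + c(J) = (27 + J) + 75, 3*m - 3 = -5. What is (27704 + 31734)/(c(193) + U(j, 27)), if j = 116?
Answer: 148595/269 ≈ 552.40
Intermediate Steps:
m = -⅔ (m = 1 + (⅓)*(-5) = 1 - 5/3 = -⅔ ≈ -0.66667)
c(J) = 94 + J (c(J) = -8 + ((27 + J) + 75) = -8 + (102 + J) = 94 + J)
U(D, o) = -3*D/2 - o/5 (U(D, o) = D/(-⅔) + o/(-5) = D*(-3/2) + o*(-⅕) = -3*D/2 - o/5)
(27704 + 31734)/(c(193) + U(j, 27)) = (27704 + 31734)/((94 + 193) + (-3/2*116 - ⅕*27)) = 59438/(287 + (-174 - 27/5)) = 59438/(287 - 897/5) = 59438/(538/5) = 59438*(5/538) = 148595/269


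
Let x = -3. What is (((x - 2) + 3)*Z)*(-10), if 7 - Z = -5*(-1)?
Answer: 40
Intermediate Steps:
Z = 2 (Z = 7 - (-5)*(-1) = 7 - 1*5 = 7 - 5 = 2)
(((x - 2) + 3)*Z)*(-10) = (((-3 - 2) + 3)*2)*(-10) = ((-5 + 3)*2)*(-10) = -2*2*(-10) = -4*(-10) = 40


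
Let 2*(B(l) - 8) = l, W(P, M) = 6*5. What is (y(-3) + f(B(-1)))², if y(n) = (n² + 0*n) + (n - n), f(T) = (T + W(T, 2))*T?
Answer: 1347921/16 ≈ 84245.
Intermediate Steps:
W(P, M) = 30
B(l) = 8 + l/2
f(T) = T*(30 + T) (f(T) = (T + 30)*T = (30 + T)*T = T*(30 + T))
y(n) = n² (y(n) = (n² + 0) + 0 = n² + 0 = n²)
(y(-3) + f(B(-1)))² = ((-3)² + (8 + (½)*(-1))*(30 + (8 + (½)*(-1))))² = (9 + (8 - ½)*(30 + (8 - ½)))² = (9 + 15*(30 + 15/2)/2)² = (9 + (15/2)*(75/2))² = (9 + 1125/4)² = (1161/4)² = 1347921/16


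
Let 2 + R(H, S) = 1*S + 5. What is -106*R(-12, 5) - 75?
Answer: -923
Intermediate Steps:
R(H, S) = 3 + S (R(H, S) = -2 + (1*S + 5) = -2 + (S + 5) = -2 + (5 + S) = 3 + S)
-106*R(-12, 5) - 75 = -106*(3 + 5) - 75 = -106*8 - 75 = -848 - 75 = -923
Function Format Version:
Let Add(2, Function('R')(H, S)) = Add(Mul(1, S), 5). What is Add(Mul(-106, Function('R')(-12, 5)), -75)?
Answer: -923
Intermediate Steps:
Function('R')(H, S) = Add(3, S) (Function('R')(H, S) = Add(-2, Add(Mul(1, S), 5)) = Add(-2, Add(S, 5)) = Add(-2, Add(5, S)) = Add(3, S))
Add(Mul(-106, Function('R')(-12, 5)), -75) = Add(Mul(-106, Add(3, 5)), -75) = Add(Mul(-106, 8), -75) = Add(-848, -75) = -923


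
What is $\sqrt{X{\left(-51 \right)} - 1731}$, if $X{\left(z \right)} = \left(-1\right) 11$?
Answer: $i \sqrt{1742} \approx 41.737 i$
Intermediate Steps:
$X{\left(z \right)} = -11$
$\sqrt{X{\left(-51 \right)} - 1731} = \sqrt{-11 - 1731} = \sqrt{-1742} = i \sqrt{1742}$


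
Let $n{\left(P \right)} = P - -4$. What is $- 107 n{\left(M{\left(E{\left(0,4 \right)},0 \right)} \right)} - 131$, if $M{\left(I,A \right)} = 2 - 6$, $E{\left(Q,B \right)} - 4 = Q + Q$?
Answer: $-131$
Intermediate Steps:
$E{\left(Q,B \right)} = 4 + 2 Q$ ($E{\left(Q,B \right)} = 4 + \left(Q + Q\right) = 4 + 2 Q$)
$M{\left(I,A \right)} = -4$ ($M{\left(I,A \right)} = 2 - 6 = -4$)
$n{\left(P \right)} = 4 + P$ ($n{\left(P \right)} = P + 4 = 4 + P$)
$- 107 n{\left(M{\left(E{\left(0,4 \right)},0 \right)} \right)} - 131 = - 107 \left(4 - 4\right) - 131 = \left(-107\right) 0 - 131 = 0 - 131 = -131$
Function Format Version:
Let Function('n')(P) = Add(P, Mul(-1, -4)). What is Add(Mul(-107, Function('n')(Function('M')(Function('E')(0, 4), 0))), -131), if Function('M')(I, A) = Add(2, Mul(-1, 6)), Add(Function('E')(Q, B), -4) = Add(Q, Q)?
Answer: -131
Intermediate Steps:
Function('E')(Q, B) = Add(4, Mul(2, Q)) (Function('E')(Q, B) = Add(4, Add(Q, Q)) = Add(4, Mul(2, Q)))
Function('M')(I, A) = -4 (Function('M')(I, A) = Add(2, -6) = -4)
Function('n')(P) = Add(4, P) (Function('n')(P) = Add(P, 4) = Add(4, P))
Add(Mul(-107, Function('n')(Function('M')(Function('E')(0, 4), 0))), -131) = Add(Mul(-107, Add(4, -4)), -131) = Add(Mul(-107, 0), -131) = Add(0, -131) = -131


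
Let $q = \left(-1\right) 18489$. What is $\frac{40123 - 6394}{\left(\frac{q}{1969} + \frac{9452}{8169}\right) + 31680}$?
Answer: $\frac{542522903769}{509432802827} \approx 1.065$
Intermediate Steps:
$q = -18489$
$\frac{40123 - 6394}{\left(\frac{q}{1969} + \frac{9452}{8169}\right) + 31680} = \frac{40123 - 6394}{\left(- \frac{18489}{1969} + \frac{9452}{8169}\right) + 31680} = \frac{33729}{\left(\left(-18489\right) \frac{1}{1969} + 9452 \cdot \frac{1}{8169}\right) + 31680} = \frac{33729}{\left(- \frac{18489}{1969} + \frac{9452}{8169}\right) + 31680} = \frac{33729}{- \frac{132425653}{16084761} + 31680} = \frac{33729}{\frac{509432802827}{16084761}} = 33729 \cdot \frac{16084761}{509432802827} = \frac{542522903769}{509432802827}$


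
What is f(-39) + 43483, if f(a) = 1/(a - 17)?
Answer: 2435047/56 ≈ 43483.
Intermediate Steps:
f(a) = 1/(-17 + a)
f(-39) + 43483 = 1/(-17 - 39) + 43483 = 1/(-56) + 43483 = -1/56 + 43483 = 2435047/56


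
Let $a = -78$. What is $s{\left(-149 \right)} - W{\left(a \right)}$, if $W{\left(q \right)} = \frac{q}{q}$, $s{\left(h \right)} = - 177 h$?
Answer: $26372$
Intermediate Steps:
$W{\left(q \right)} = 1$
$s{\left(-149 \right)} - W{\left(a \right)} = \left(-177\right) \left(-149\right) - 1 = 26373 - 1 = 26372$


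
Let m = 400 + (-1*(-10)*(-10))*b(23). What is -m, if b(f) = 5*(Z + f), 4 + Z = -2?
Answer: 8100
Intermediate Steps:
Z = -6 (Z = -4 - 2 = -6)
b(f) = -30 + 5*f (b(f) = 5*(-6 + f) = -30 + 5*f)
m = -8100 (m = 400 + (-1*(-10)*(-10))*(-30 + 5*23) = 400 + (10*(-10))*(-30 + 115) = 400 - 100*85 = 400 - 8500 = -8100)
-m = -1*(-8100) = 8100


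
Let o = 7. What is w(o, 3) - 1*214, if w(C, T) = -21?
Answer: -235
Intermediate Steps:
w(o, 3) - 1*214 = -21 - 1*214 = -21 - 214 = -235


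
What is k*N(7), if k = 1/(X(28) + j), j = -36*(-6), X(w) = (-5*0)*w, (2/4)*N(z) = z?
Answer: 7/108 ≈ 0.064815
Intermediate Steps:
N(z) = 2*z
X(w) = 0 (X(w) = 0*w = 0)
j = 216
k = 1/216 (k = 1/(0 + 216) = 1/216 ≈ 0.0046296)
k*N(7) = (2*7)/216 = (1/216)*14 = 7/108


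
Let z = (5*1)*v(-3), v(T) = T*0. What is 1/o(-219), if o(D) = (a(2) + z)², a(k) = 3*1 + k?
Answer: 1/25 ≈ 0.040000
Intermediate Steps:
a(k) = 3 + k
v(T) = 0
z = 0 (z = (5*1)*0 = 5*0 = 0)
o(D) = 25 (o(D) = ((3 + 2) + 0)² = (5 + 0)² = 5² = 25)
1/o(-219) = 1/25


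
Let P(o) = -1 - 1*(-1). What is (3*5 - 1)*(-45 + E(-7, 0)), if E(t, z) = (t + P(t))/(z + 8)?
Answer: -2569/4 ≈ -642.25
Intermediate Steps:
P(o) = 0 (P(o) = -1 + 1 = 0)
E(t, z) = t/(8 + z) (E(t, z) = (t + 0)/(z + 8) = t/(8 + z))
(3*5 - 1)*(-45 + E(-7, 0)) = (3*5 - 1)*(-45 - 7/(8 + 0)) = (15 - 1)*(-45 - 7/8) = 14*(-45 - 7*1/8) = 14*(-45 - 7/8) = 14*(-367/8) = -2569/4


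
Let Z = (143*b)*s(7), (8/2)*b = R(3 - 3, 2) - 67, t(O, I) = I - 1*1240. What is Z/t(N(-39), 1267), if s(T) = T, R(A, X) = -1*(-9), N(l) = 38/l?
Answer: -29029/54 ≈ -537.57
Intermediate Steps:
R(A, X) = 9
t(O, I) = -1240 + I (t(O, I) = I - 1240 = -1240 + I)
b = -29/2 (b = (9 - 67)/4 = (¼)*(-58) = -29/2 ≈ -14.500)
Z = -29029/2 (Z = (143*(-29/2))*7 = -4147/2*7 = -29029/2 ≈ -14515.)
Z/t(N(-39), 1267) = -29029/(2*(-1240 + 1267)) = -29029/2/27 = -29029/2*1/27 = -29029/54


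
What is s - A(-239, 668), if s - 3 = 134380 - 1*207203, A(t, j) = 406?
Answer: -73226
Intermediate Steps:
s = -72820 (s = 3 + (134380 - 1*207203) = 3 + (134380 - 207203) = 3 - 72823 = -72820)
s - A(-239, 668) = -72820 - 1*406 = -72820 - 406 = -73226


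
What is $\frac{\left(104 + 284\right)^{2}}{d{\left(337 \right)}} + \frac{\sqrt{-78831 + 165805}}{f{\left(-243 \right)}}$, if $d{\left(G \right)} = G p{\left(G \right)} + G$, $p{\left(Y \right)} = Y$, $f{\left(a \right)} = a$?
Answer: $\frac{75272}{56953} - \frac{\sqrt{86974}}{243} \approx 0.10802$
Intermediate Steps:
$d{\left(G \right)} = G + G^{2}$ ($d{\left(G \right)} = G G + G = G^{2} + G = G + G^{2}$)
$\frac{\left(104 + 284\right)^{2}}{d{\left(337 \right)}} + \frac{\sqrt{-78831 + 165805}}{f{\left(-243 \right)}} = \frac{\left(104 + 284\right)^{2}}{337 \left(1 + 337\right)} + \frac{\sqrt{-78831 + 165805}}{-243} = \frac{388^{2}}{337 \cdot 338} + \sqrt{86974} \left(- \frac{1}{243}\right) = \frac{150544}{113906} - \frac{\sqrt{86974}}{243} = 150544 \cdot \frac{1}{113906} - \frac{\sqrt{86974}}{243} = \frac{75272}{56953} - \frac{\sqrt{86974}}{243}$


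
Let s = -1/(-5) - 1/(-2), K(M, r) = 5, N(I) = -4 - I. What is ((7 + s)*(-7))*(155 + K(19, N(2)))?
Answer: -8624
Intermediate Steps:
s = 7/10 (s = -1*(-⅕) - 1*(-½) = ⅕ + ½ = 7/10 ≈ 0.70000)
((7 + s)*(-7))*(155 + K(19, N(2))) = ((7 + 7/10)*(-7))*(155 + 5) = ((77/10)*(-7))*160 = -539/10*160 = -8624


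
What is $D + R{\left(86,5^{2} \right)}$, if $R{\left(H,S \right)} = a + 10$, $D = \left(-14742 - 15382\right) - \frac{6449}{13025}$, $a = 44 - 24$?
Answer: $- \frac{391980799}{13025} \approx -30095.0$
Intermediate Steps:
$a = 20$ ($a = 44 - 24 = 20$)
$D = - \frac{392371549}{13025}$ ($D = -30124 - \frac{6449}{13025} = - \frac{392371549}{13025} \approx -30125.0$)
$R{\left(H,S \right)} = 30$ ($R{\left(H,S \right)} = 20 + 10 = 30$)
$D + R{\left(86,5^{2} \right)} = - \frac{392371549}{13025} + 30 = - \frac{391980799}{13025}$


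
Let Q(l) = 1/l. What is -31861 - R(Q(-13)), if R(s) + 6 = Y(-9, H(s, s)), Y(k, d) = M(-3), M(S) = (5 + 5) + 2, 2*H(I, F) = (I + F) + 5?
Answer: -31867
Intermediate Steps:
H(I, F) = 5/2 + F/2 + I/2 (H(I, F) = ((I + F) + 5)/2 = ((F + I) + 5)/2 = (5 + F + I)/2 = 5/2 + F/2 + I/2)
M(S) = 12 (M(S) = 10 + 2 = 12)
Y(k, d) = 12
R(s) = 6 (R(s) = -6 + 12 = 6)
-31861 - R(Q(-13)) = -31861 - 1*6 = -31861 - 6 = -31867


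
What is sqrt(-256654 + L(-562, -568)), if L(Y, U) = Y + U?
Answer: 2*I*sqrt(64446) ≈ 507.72*I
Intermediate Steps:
L(Y, U) = U + Y
sqrt(-256654 + L(-562, -568)) = sqrt(-256654 + (-568 - 562)) = sqrt(-256654 - 1130) = sqrt(-257784) = 2*I*sqrt(64446)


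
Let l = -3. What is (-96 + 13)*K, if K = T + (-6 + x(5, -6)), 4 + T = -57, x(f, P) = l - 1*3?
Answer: 6059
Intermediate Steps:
x(f, P) = -6 (x(f, P) = -3 - 1*3 = -3 - 3 = -6)
T = -61 (T = -4 - 57 = -61)
K = -73 (K = -61 + (-6 - 6) = -61 - 12 = -73)
(-96 + 13)*K = (-96 + 13)*(-73) = -83*(-73) = 6059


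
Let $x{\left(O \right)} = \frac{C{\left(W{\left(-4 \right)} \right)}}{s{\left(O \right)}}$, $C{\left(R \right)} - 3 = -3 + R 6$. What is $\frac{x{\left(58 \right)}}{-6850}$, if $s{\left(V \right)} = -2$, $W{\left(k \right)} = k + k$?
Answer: $- \frac{12}{3425} \approx -0.0035037$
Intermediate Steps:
$W{\left(k \right)} = 2 k$
$C{\left(R \right)} = 6 R$ ($C{\left(R \right)} = 3 + \left(-3 + R 6\right) = 3 + \left(-3 + 6 R\right) = 6 R$)
$x{\left(O \right)} = 24$ ($x{\left(O \right)} = \frac{6 \cdot 2 \left(-4\right)}{-2} = 6 \left(-8\right) \left(- \frac{1}{2}\right) = \left(-48\right) \left(- \frac{1}{2}\right) = 24$)
$\frac{x{\left(58 \right)}}{-6850} = \frac{24}{-6850} = 24 \left(- \frac{1}{6850}\right) = - \frac{12}{3425}$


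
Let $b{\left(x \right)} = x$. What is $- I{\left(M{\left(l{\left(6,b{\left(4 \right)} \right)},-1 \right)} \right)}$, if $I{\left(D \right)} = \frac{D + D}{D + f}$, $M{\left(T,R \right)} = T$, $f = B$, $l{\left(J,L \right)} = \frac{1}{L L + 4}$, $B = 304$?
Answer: $- \frac{2}{6081} \approx -0.00032889$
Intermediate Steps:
$l{\left(J,L \right)} = \frac{1}{4 + L^{2}}$ ($l{\left(J,L \right)} = \frac{1}{L^{2} + 4} = \frac{1}{4 + L^{2}}$)
$f = 304$
$I{\left(D \right)} = \frac{2 D}{304 + D}$ ($I{\left(D \right)} = \frac{D + D}{D + 304} = \frac{2 D}{304 + D}$)
$- I{\left(M{\left(l{\left(6,b{\left(4 \right)} \right)},-1 \right)} \right)} = - \frac{2}{\left(4 + 4^{2}\right) \left(304 + \frac{1}{4 + 4^{2}}\right)} = - \frac{2}{\left(4 + 16\right) \left(304 + \frac{1}{4 + 16}\right)} = - \frac{2}{20 \left(304 + \frac{1}{20}\right)} = - \frac{2}{20 \cdot \frac{6081}{20}} = - \frac{2 \cdot 20}{20 \cdot 6081} = \left(-1\right) \frac{2}{6081} = - \frac{2}{6081}$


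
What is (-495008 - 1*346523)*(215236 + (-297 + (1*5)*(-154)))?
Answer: -180229852739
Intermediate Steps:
(-495008 - 1*346523)*(215236 + (-297 + (1*5)*(-154))) = (-495008 - 346523)*(215236 + (-297 + 5*(-154))) = -841531*(215236 + (-297 - 770)) = -841531*(215236 - 1067) = -841531*214169 = -180229852739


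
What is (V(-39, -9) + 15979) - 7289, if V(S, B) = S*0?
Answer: 8690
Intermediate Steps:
V(S, B) = 0
(V(-39, -9) + 15979) - 7289 = (0 + 15979) - 7289 = 15979 - 7289 = 8690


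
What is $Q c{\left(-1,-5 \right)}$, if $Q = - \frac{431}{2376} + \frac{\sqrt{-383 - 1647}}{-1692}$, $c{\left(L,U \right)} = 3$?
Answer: $- \frac{431}{792} - \frac{i \sqrt{2030}}{564} \approx -0.54419 - 0.079886 i$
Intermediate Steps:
$Q = - \frac{431}{2376} - \frac{i \sqrt{2030}}{1692}$ ($Q = \left(-431\right) \frac{1}{2376} + \sqrt{-2030} \left(- \frac{1}{1692}\right) = - \frac{431}{2376} + i \sqrt{2030} \left(- \frac{1}{1692}\right) = - \frac{431}{2376} - \frac{i \sqrt{2030}}{1692} \approx -0.1814 - 0.026629 i$)
$Q c{\left(-1,-5 \right)} = \left(- \frac{431}{2376} - \frac{i \sqrt{2030}}{1692}\right) 3 = - \frac{431}{792} - \frac{i \sqrt{2030}}{564}$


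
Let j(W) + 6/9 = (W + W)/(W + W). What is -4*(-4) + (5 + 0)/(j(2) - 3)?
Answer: 113/8 ≈ 14.125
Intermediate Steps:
j(W) = 1/3 (j(W) = -2/3 + (W + W)/(W + W) = -2/3 + (2*W)/((2*W)) = -2/3 + (2*W)*(1/(2*W)) = -2/3 + 1 = 1/3)
-4*(-4) + (5 + 0)/(j(2) - 3) = -4*(-4) + (5 + 0)/(1/3 - 3) = 16 + 5/(-8/3) = 16 + 5*(-3/8) = 16 - 15/8 = 113/8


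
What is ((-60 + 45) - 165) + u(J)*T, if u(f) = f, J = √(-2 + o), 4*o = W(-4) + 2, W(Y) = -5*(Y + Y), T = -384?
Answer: -180 - 192*√34 ≈ -1299.5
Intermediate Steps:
W(Y) = -10*Y
o = 21/2 (o = (-10*(-4) + 2)/4 = (40 + 2)/4 = (¼)*42 = 21/2 ≈ 10.500)
J = √34/2 (J = √(-2 + 21/2) = √(17/2) = √34/2 ≈ 2.9155)
((-60 + 45) - 165) + u(J)*T = ((-60 + 45) - 165) + (√34/2)*(-384) = (-15 - 165) - 192*√34 = -180 - 192*√34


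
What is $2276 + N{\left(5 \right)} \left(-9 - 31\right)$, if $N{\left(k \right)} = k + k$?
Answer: $1876$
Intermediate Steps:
$N{\left(k \right)} = 2 k$
$2276 + N{\left(5 \right)} \left(-9 - 31\right) = 2276 + 2 \cdot 5 \left(-9 - 31\right) = 2276 + 10 \left(-40\right) = 2276 - 400 = 1876$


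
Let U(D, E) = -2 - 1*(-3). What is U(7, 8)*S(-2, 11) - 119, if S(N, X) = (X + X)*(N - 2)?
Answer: -207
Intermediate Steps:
U(D, E) = 1 (U(D, E) = -2 + 3 = 1)
S(N, X) = 2*X*(-2 + N) (S(N, X) = (2*X)*(-2 + N) = 2*X*(-2 + N))
U(7, 8)*S(-2, 11) - 119 = 1*(2*11*(-2 - 2)) - 119 = 1*(2*11*(-4)) - 119 = 1*(-88) - 119 = -88 - 119 = -207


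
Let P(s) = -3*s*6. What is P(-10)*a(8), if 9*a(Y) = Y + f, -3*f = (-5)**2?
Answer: -20/3 ≈ -6.6667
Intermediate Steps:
f = -25/3 (f = -1/3*(-5)**2 = -1/3*25 = -25/3 ≈ -8.3333)
P(s) = -18*s
a(Y) = -25/27 + Y/9 (a(Y) = (Y - 25/3)/9 = (-25/3 + Y)/9 = -25/27 + Y/9)
P(-10)*a(8) = (-18*(-10))*(-25/27 + (1/9)*8) = 180*(-25/27 + 8/9) = 180*(-1/27) = -20/3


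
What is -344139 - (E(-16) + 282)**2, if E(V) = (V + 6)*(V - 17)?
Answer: -718683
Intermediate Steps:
E(V) = (-17 + V)*(6 + V) (E(V) = (6 + V)*(-17 + V) = (-17 + V)*(6 + V))
-344139 - (E(-16) + 282)**2 = -344139 - ((-102 + (-16)**2 - 11*(-16)) + 282)**2 = -344139 - ((-102 + 256 + 176) + 282)**2 = -344139 - (330 + 282)**2 = -344139 - 1*612**2 = -344139 - 1*374544 = -344139 - 374544 = -718683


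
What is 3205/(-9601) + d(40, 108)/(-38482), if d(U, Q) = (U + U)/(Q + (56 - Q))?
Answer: -431719840/1293129887 ≈ -0.33386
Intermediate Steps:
d(U, Q) = U/28 (d(U, Q) = (2*U)/56 = (2*U)*(1/56) = U/28)
3205/(-9601) + d(40, 108)/(-38482) = 3205/(-9601) + ((1/28)*40)/(-38482) = 3205*(-1/9601) + (10/7)*(-1/38482) = -3205/9601 - 5/134687 = -431719840/1293129887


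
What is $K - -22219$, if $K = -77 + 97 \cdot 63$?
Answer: $28253$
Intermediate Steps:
$K = 6034$ ($K = -77 + 6111 = 6034$)
$K - -22219 = 6034 - -22219 = 6034 + 22219 = 28253$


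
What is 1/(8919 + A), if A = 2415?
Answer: 1/11334 ≈ 8.8230e-5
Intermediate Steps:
1/(8919 + A) = 1/(8919 + 2415) = 1/11334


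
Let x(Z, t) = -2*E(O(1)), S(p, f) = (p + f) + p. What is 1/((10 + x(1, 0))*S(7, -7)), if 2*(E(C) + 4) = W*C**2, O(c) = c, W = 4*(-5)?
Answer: 1/266 ≈ 0.0037594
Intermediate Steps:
W = -20
E(C) = -4 - 10*C**2 (E(C) = -4 + (-20*C**2)/2 = -4 - 10*C**2)
S(p, f) = f + 2*p (S(p, f) = (f + p) + p = f + 2*p)
x(Z, t) = 28 (x(Z, t) = -2*(-4 - 10*1**2) = -2*(-4 - 10*1) = -2*(-4 - 10) = -2*(-14) = 28)
1/((10 + x(1, 0))*S(7, -7)) = 1/((10 + 28)*(-7 + 2*7)) = 1/(38*(-7 + 14)) = 1/(38*7) = 1/266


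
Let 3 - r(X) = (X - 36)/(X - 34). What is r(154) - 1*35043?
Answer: -2102459/60 ≈ -35041.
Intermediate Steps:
r(X) = 3 - (-36 + X)/(-34 + X) (r(X) = 3 - (X - 36)/(X - 34) = 3 - (-36 + X)/(-34 + X))
r(154) - 1*35043 = 2*(-33 + 154)/(-34 + 154) - 1*35043 = 2*121/120 - 35043 = 2*(1/120)*121 - 35043 = 121/60 - 35043 = -2102459/60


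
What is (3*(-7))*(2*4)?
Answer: -168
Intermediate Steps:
(3*(-7))*(2*4) = -21*8 = -168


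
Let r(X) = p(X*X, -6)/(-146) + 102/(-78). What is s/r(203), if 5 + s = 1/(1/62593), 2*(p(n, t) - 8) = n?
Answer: -237584048/540889 ≈ -439.25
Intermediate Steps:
p(n, t) = 8 + n/2
r(X) = -1293/949 - X²/292 (r(X) = (8 + (X*X)/2)/(-146) + 102/(-78) = (8 + X²/2)*(-1/146) + 102*(-1/78) = (-4/73 - X²/292) - 17/13 = -1293/949 - X²/292)
s = 62588 (s = -5 + 1/(1/62593) = -5 + 62593 = 62588)
s/r(203) = 62588/(-1293/949 - 1/292*203²) = 62588/(-1293/949 - 1/292*41209) = 62588/(-1293/949 - 41209/292) = 62588/(-540889/3796) = 62588*(-3796/540889) = -237584048/540889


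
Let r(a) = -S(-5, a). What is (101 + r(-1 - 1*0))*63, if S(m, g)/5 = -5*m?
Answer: -1512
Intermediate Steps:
S(m, g) = -25*m (S(m, g) = 5*(-5*m) = -25*m)
r(a) = -125 (r(a) = -(-25)*(-5) = -1*125 = -125)
(101 + r(-1 - 1*0))*63 = (101 - 125)*63 = -24*63 = -1512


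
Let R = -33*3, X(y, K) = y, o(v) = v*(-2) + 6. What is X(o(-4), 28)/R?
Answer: -14/99 ≈ -0.14141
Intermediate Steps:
o(v) = 6 - 2*v (o(v) = -2*v + 6 = 6 - 2*v)
R = -99
X(o(-4), 28)/R = (6 - 2*(-4))/(-99) = (6 + 8)*(-1/99) = 14*(-1/99) = -14/99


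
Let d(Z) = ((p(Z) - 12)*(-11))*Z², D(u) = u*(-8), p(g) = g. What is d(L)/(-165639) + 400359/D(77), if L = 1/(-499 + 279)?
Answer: -729465708429487/1122369864000 ≈ -649.93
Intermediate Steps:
D(u) = -8*u
L = -1/220 (L = 1/(-220) = -1/220 ≈ -0.0045455)
d(Z) = Z²*(132 - 11*Z) (d(Z) = ((Z - 12)*(-11))*Z² = ((-12 + Z)*(-11))*Z² = (132 - 11*Z)*Z² = Z²*(132 - 11*Z))
d(L)/(-165639) + 400359/D(77) = (11*(-1/220)²*(12 - 1*(-1/220)))/(-165639) + 400359/((-8*77)) = (11*(1/48400)*(12 + 1/220))*(-1/165639) + 400359/(-616) = (11*(1/48400)*(2641/220))*(-1/165639) + 400359*(-1/616) = (2641/968000)*(-1/165639) - 400359/616 = -2641/160338552000 - 400359/616 = -729465708429487/1122369864000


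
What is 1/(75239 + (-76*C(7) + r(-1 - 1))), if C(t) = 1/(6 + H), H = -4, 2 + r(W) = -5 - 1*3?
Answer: 1/75191 ≈ 1.3299e-5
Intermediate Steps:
r(W) = -10 (r(W) = -2 + (-5 - 1*3) = -2 + (-5 - 3) = -2 - 8 = -10)
C(t) = 1/2 (C(t) = 1/(6 - 4) = 1/2)
1/(75239 + (-76*C(7) + r(-1 - 1))) = 1/(75239 + (-76*1/2 - 10)) = 1/(75239 + (-38 - 10)) = 1/(75239 - 48) = 1/75191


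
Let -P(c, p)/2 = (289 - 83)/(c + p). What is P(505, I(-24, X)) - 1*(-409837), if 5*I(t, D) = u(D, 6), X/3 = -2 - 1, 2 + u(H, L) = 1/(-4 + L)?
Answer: 20081973/49 ≈ 4.0984e+5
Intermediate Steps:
u(H, L) = -2 + 1/(-4 + L)
X = -9 (X = 3*(-2 - 1) = 3*(-3) = -9)
I(t, D) = -3/10 (I(t, D) = ((9 - 2*6)/(-4 + 6))/5 = ((9 - 12)/2)/5 = ((1/2)*(-3))/5 = (1/5)*(-3/2) = -3/10)
P(c, p) = -412/(c + p) (P(c, p) = -2*(289 - 83)/(c + p) = -412/(c + p))
P(505, I(-24, X)) - 1*(-409837) = -412/(505 - 3/10) - 1*(-409837) = -412/5047/10 + 409837 = -412*10/5047 + 409837 = -40/49 + 409837 = 20081973/49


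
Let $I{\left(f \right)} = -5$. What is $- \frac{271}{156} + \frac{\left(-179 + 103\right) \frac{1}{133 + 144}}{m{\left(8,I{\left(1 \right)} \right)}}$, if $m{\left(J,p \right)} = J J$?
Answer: $- \frac{301009}{172848} \approx -1.7415$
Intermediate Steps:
$m{\left(J,p \right)} = J^{2}$
$- \frac{271}{156} + \frac{\left(-179 + 103\right) \frac{1}{133 + 144}}{m{\left(8,I{\left(1 \right)} \right)}} = - \frac{271}{156} + \frac{\left(-179 + 103\right) \frac{1}{133 + 144}}{8^{2}} = \left(-271\right) \frac{1}{156} + \frac{\left(-76\right) \frac{1}{277}}{64} = - \frac{271}{156} + \left(-76\right) \frac{1}{277} \cdot \frac{1}{64} = - \frac{271}{156} - \frac{19}{4432} = - \frac{301009}{172848}$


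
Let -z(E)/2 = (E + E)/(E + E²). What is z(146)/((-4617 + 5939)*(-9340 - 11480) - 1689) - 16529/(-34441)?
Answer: 6080090728181/12668909452353 ≈ 0.47992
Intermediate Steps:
z(E) = -4*E/(E + E²) (z(E) = -2*(E + E)/(E + E²) = -2*2*E/(E + E²) = -4*E/(E + E²))
z(146)/((-4617 + 5939)*(-9340 - 11480) - 1689) - 16529/(-34441) = (-4/(1 + 146))/((-4617 + 5939)*(-9340 - 11480) - 1689) - 16529/(-34441) = (-4/147)/(1322*(-20820) - 1689) - 16529*(-1/34441) = (-4*1/147)/(-27524040 - 1689) + 16529/34441 = -4/147/(-27525729) + 16529/34441 = -4/147*(-1/27525729) + 16529/34441 = 4/4046282163 + 16529/34441 = 6080090728181/12668909452353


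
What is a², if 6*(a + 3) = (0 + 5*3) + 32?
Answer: 841/36 ≈ 23.361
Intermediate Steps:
a = 29/6 (a = -3 + ((0 + 5*3) + 32)/6 = -3 + ((0 + 15) + 32)/6 = -3 + (15 + 32)/6 = -3 + (⅙)*47 = -3 + 47/6 = 29/6 ≈ 4.8333)
a² = (29/6)² = 841/36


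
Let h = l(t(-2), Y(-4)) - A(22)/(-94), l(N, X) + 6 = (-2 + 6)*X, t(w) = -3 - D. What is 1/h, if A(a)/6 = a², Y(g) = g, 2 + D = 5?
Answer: 47/418 ≈ 0.11244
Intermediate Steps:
D = 3 (D = -2 + 5 = 3)
t(w) = -6 (t(w) = -3 - 1*3 = -3 - 3 = -6)
l(N, X) = -6 + 4*X (l(N, X) = -6 + (-2 + 6)*X = -6 + 4*X)
A(a) = 6*a²
h = 418/47 (h = (-6 + 4*(-4)) - 6*22²/(-94) = (-6 - 16) - 6*484*(-1)/94 = -22 - 2904*(-1)/94 = -22 - 1*(-1452/47) = -22 + 1452/47 = 418/47 ≈ 8.8936)
1/h = 1/(418/47) = 47/418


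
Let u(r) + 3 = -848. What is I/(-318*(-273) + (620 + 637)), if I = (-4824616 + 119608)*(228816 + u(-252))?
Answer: -357525716240/29357 ≈ -1.2179e+7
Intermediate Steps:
u(r) = -851 (u(r) = -3 - 848 = -851)
I = -1072577148720 (I = (-4824616 + 119608)*(228816 - 851) = -4705008*227965 = -1072577148720)
I/(-318*(-273) + (620 + 637)) = -1072577148720/(-318*(-273) + (620 + 637)) = -1072577148720/(86814 + 1257) = -1072577148720/88071 = -1072577148720*1/88071 = -357525716240/29357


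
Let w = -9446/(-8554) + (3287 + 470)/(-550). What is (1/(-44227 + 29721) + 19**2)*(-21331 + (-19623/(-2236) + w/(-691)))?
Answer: -445961656610708857449/57937275298760 ≈ -7.6973e+6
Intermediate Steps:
w = -13471039/2352350 (w = -9446*(-1/8554) + 3757*(-1/550) = 4723/4277 - 3757/550 = -13471039/2352350 ≈ -5.7266)
(1/(-44227 + 29721) + 19**2)*(-21331 + (-19623/(-2236) + w/(-691))) = (1/(-44227 + 29721) + 19**2)*(-21331 + (-19623/(-2236) - 13471039/2352350/(-691))) = (1/(-14506) + 361)*(-21331 + (-19623*(-1/2236) - 13471039/2352350*(-1/691))) = (-1/14506 + 361)*(-21331 + (19623/2236 + 13471039/1625473850)) = 5236665*(-21331 + 1227953638529/139790751100)/14506 = (5236665/14506)*(-2980648558075571/139790751100) = -445961656610708857449/57937275298760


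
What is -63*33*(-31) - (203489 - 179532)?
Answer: 40492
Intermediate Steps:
-63*33*(-31) - (203489 - 179532) = -2079*(-31) - 1*23957 = 64449 - 23957 = 40492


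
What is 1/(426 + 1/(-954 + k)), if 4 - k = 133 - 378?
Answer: 705/300329 ≈ 0.0023474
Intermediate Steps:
k = 249 (k = 4 - (133 - 378) = 4 - 1*(-245) = 4 + 245 = 249)
1/(426 + 1/(-954 + k)) = 1/(426 + 1/(-954 + 249)) = 1/(426 + 1/(-705)) = 1/(426 - 1/705) = 1/(300329/705) = 705/300329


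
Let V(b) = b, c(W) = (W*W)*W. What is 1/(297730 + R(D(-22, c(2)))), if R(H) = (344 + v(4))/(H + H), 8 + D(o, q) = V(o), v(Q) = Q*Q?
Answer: 1/297724 ≈ 3.3588e-6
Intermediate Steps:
c(W) = W**3 (c(W) = W**2*W = W**3)
v(Q) = Q**2
D(o, q) = -8 + o
R(H) = 180/H (R(H) = (344 + 4**2)/(H + H) = (344 + 16)/((2*H)) = 360*(1/(2*H)) = 180/H)
1/(297730 + R(D(-22, c(2)))) = 1/(297730 + 180/(-8 - 22)) = 1/(297730 + 180/(-30)) = 1/(297730 + 180*(-1/30)) = 1/(297730 - 6) = 1/297724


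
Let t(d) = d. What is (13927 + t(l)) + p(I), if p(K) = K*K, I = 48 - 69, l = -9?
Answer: 14359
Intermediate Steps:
I = -21
p(K) = K**2
(13927 + t(l)) + p(I) = (13927 - 9) + (-21)**2 = 13918 + 441 = 14359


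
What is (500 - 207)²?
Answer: 85849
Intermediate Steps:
(500 - 207)² = 293² = 85849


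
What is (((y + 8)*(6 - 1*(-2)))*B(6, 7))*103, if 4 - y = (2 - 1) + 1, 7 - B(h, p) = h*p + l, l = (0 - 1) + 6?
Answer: -329600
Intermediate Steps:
l = 5 (l = -1 + 6 = 5)
B(h, p) = 2 - h*p (B(h, p) = 7 - (h*p + 5) = 7 - (5 + h*p) = 7 + (-5 - h*p) = 2 - h*p)
y = 2 (y = 4 - ((2 - 1) + 1) = 4 - (1 + 1) = 4 - 1*2 = 4 - 2 = 2)
(((y + 8)*(6 - 1*(-2)))*B(6, 7))*103 = (((2 + 8)*(6 - 1*(-2)))*(2 - 1*6*7))*103 = ((10*(6 + 2))*(2 - 42))*103 = ((10*8)*(-40))*103 = (80*(-40))*103 = -3200*103 = -329600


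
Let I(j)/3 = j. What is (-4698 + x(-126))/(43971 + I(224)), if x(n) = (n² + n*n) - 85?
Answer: 26969/44643 ≈ 0.60410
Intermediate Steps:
I(j) = 3*j
x(n) = -85 + 2*n² (x(n) = (n² + n²) - 85 = 2*n² - 85 = -85 + 2*n²)
(-4698 + x(-126))/(43971 + I(224)) = (-4698 + (-85 + 2*(-126)²))/(43971 + 3*224) = (-4698 + (-85 + 2*15876))/(43971 + 672) = (-4698 + (-85 + 31752))/44643 = (-4698 + 31667)*(1/44643) = 26969*(1/44643) = 26969/44643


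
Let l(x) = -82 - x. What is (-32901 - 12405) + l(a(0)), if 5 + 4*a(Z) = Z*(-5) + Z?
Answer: -181547/4 ≈ -45387.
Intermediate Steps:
a(Z) = -5/4 - Z (a(Z) = -5/4 + (Z*(-5) + Z)/4 = -5/4 + (-5*Z + Z)/4 = -5/4 + (-4*Z)/4 = -5/4 - Z)
(-32901 - 12405) + l(a(0)) = (-32901 - 12405) + (-82 - (-5/4 - 1*0)) = -45306 + (-82 - (-5/4 + 0)) = -45306 + (-82 - 1*(-5/4)) = -45306 + (-82 + 5/4) = -45306 - 323/4 = -181547/4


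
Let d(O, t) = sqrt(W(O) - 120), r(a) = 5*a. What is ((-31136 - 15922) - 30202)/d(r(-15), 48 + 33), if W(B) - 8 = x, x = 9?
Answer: 77260*I*sqrt(103)/103 ≈ 7612.7*I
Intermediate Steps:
W(B) = 17 (W(B) = 8 + 9 = 17)
d(O, t) = I*sqrt(103) (d(O, t) = sqrt(17 - 120) = sqrt(-103) = I*sqrt(103))
((-31136 - 15922) - 30202)/d(r(-15), 48 + 33) = ((-31136 - 15922) - 30202)/((I*sqrt(103))) = (-47058 - 30202)*(-I*sqrt(103)/103) = -(-77260)*I*sqrt(103)/103 = 77260*I*sqrt(103)/103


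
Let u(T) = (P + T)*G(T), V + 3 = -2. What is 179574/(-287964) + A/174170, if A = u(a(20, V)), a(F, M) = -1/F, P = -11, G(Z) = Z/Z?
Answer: -52132642637/83591149800 ≈ -0.62366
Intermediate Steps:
G(Z) = 1
V = -5 (V = -3 - 2 = -5)
u(T) = -11 + T (u(T) = (-11 + T)*1 = -11 + T)
A = -221/20 (A = -11 - 1/20 = -221/20 ≈ -11.050)
179574/(-287964) + A/174170 = 179574/(-287964) - 221/20/174170 = 179574*(-1/287964) - 221/20*1/174170 = -29929/47994 - 221/3483400 = -52132642637/83591149800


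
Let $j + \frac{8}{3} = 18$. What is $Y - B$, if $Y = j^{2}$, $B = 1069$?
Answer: $- \frac{7505}{9} \approx -833.89$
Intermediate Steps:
$j = \frac{46}{3}$ ($j = - \frac{8}{3} + 18 = \frac{46}{3} \approx 15.333$)
$Y = \frac{2116}{9}$ ($Y = \left(\frac{46}{3}\right)^{2} = \frac{2116}{9} \approx 235.11$)
$Y - B = \frac{2116}{9} - 1069 = - \frac{7505}{9}$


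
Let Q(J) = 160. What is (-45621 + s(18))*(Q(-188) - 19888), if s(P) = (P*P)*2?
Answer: 887227344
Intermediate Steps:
s(P) = 2*P**2 (s(P) = P**2*2 = 2*P**2)
(-45621 + s(18))*(Q(-188) - 19888) = (-45621 + 2*18**2)*(160 - 19888) = (-45621 + 2*324)*(-19728) = (-45621 + 648)*(-19728) = -44973*(-19728) = 887227344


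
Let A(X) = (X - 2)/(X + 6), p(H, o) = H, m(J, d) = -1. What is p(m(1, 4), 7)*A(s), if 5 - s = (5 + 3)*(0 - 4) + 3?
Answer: -⅘ ≈ -0.80000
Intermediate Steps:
s = 34 (s = 5 - ((5 + 3)*(0 - 4) + 3) = 5 - (8*(-4) + 3) = 5 - (-32 + 3) = 5 - 1*(-29) = 5 + 29 = 34)
A(X) = (-2 + X)/(6 + X)
p(m(1, 4), 7)*A(s) = -(-2 + 34)/(6 + 34) = -32/40 = -1*⅘ = -⅘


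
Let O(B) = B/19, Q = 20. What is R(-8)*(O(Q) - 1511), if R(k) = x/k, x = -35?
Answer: -1004115/152 ≈ -6606.0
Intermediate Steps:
O(B) = B/19 (O(B) = B*(1/19) = B/19)
R(k) = -35/k
R(-8)*(O(Q) - 1511) = (-35/(-8))*((1/19)*20 - 1511) = (-35*(-1/8))*(20/19 - 1511) = (35/8)*(-28689/19) = -1004115/152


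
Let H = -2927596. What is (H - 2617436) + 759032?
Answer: -4786000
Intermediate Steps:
(H - 2617436) + 759032 = (-2927596 - 2617436) + 759032 = -5545032 + 759032 = -4786000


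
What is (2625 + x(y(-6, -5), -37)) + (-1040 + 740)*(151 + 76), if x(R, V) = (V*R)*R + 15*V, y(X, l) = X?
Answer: -67362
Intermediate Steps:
x(R, V) = 15*V + V*R² (x(R, V) = (R*V)*R + 15*V = V*R² + 15*V = 15*V + V*R²)
(2625 + x(y(-6, -5), -37)) + (-1040 + 740)*(151 + 76) = (2625 - 37*(15 + (-6)²)) + (-1040 + 740)*(151 + 76) = (2625 - 37*(15 + 36)) - 300*227 = (2625 - 37*51) - 68100 = (2625 - 1887) - 68100 = 738 - 68100 = -67362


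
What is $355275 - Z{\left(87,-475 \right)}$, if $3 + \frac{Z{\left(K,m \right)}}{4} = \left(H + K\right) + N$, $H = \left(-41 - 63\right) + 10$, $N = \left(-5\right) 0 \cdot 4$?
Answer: $355315$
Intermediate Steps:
$N = 0$ ($N = 0 \cdot 4 = 0$)
$H = -94$ ($H = -104 + 10 = -94$)
$Z{\left(K,m \right)} = -388 + 4 K$ ($Z{\left(K,m \right)} = -12 + 4 \left(\left(-94 + K\right) + 0\right) = -12 + 4 \left(-94 + K\right) = -12 + \left(-376 + 4 K\right) = -388 + 4 K$)
$355275 - Z{\left(87,-475 \right)} = 355275 - \left(-388 + 4 \cdot 87\right) = 355275 - \left(-388 + 348\right) = 355275 - -40 = 355275 + 40 = 355315$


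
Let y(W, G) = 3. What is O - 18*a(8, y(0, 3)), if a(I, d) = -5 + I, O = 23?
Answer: -31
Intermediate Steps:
O - 18*a(8, y(0, 3)) = 23 - 18*(-5 + 8) = 23 - 18*3 = 23 - 54 = -31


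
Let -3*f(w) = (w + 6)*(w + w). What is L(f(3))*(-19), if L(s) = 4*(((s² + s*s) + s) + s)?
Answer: -46512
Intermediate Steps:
f(w) = -2*w*(6 + w)/3 (f(w) = -(w + 6)*(w + w)/3 = -(6 + w)*2*w/3 = -2*w*(6 + w)/3)
L(s) = 8*s + 8*s² (L(s) = 4*(((s² + s²) + s) + s) = 4*((2*s² + s) + s) = 4*((s + 2*s²) + s) = 4*(2*s + 2*s²) = 8*s + 8*s²)
L(f(3))*(-19) = (8*(-⅔*3*(6 + 3))*(1 - ⅔*3*(6 + 3)))*(-19) = (8*(-⅔*3*9)*(1 - ⅔*3*9))*(-19) = (8*(-18)*(1 - 18))*(-19) = (8*(-18)*(-17))*(-19) = 2448*(-19) = -46512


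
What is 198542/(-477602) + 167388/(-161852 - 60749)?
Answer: -62070245659/53157341401 ≈ -1.1677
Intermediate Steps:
198542/(-477602) + 167388/(-161852 - 60749) = 198542*(-1/477602) + 167388/(-222601) = -99271/238801 + 167388*(-1/222601) = -99271/238801 - 167388/222601 = -62070245659/53157341401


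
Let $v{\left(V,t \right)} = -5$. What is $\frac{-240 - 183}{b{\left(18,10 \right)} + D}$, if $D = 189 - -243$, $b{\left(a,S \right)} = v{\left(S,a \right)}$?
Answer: $- \frac{423}{427} \approx -0.99063$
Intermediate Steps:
$b{\left(a,S \right)} = -5$
$D = 432$ ($D = 189 + 243 = 432$)
$\frac{-240 - 183}{b{\left(18,10 \right)} + D} = \frac{-240 - 183}{-5 + 432} = - \frac{423}{427}$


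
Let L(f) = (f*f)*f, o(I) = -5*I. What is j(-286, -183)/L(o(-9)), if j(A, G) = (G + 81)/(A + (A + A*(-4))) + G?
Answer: -5821/2895750 ≈ -0.0020102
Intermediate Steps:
L(f) = f³ (L(f) = f²*f = f³)
j(A, G) = G - (81 + G)/(2*A) (j(A, G) = (81 + G)/(A + (A - 4*A)) + G = (81 + G)/(A - 3*A) + G = (81 + G)/((-2*A)) + G = (81 + G)*(-1/(2*A)) + G = -(81 + G)/(2*A) + G = G - (81 + G)/(2*A))
j(-286, -183)/L(o(-9)) = ((½)*(-81 - 1*(-183) + 2*(-286)*(-183))/(-286))/((-5*(-9))³) = ((½)*(-1/286)*(-81 + 183 + 104676))/(45³) = ((½)*(-1/286)*104778)/91125 = -52389/286*1/91125 = -5821/2895750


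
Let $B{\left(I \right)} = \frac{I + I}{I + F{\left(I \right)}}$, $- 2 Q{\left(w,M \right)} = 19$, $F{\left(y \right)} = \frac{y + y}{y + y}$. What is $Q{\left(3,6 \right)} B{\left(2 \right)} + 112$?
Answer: $\frac{298}{3} \approx 99.333$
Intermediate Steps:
$F{\left(y \right)} = 1$ ($F{\left(y \right)} = \frac{2 y}{2 y} = 2 y \frac{1}{2 y} = 1$)
$Q{\left(w,M \right)} = - \frac{19}{2}$ ($Q{\left(w,M \right)} = \left(- \frac{1}{2}\right) 19 = - \frac{19}{2}$)
$B{\left(I \right)} = \frac{2 I}{1 + I}$ ($B{\left(I \right)} = \frac{I + I}{I + 1} = \frac{2 I}{1 + I}$)
$Q{\left(3,6 \right)} B{\left(2 \right)} + 112 = - \frac{19 \cdot 2 \cdot 2 \frac{1}{1 + 2}}{2} + 112 = - \frac{19 \cdot 2 \cdot 2 \cdot \frac{1}{3}}{2} + 112 = \left(- \frac{19}{2}\right) \frac{4}{3} + 112 = - \frac{38}{3} + 112 = \frac{298}{3}$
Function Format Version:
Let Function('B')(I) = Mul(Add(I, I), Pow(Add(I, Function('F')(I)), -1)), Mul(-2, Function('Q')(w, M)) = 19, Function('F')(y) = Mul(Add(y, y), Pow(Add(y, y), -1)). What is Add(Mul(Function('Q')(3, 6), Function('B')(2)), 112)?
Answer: Rational(298, 3) ≈ 99.333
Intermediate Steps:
Function('F')(y) = 1 (Function('F')(y) = Mul(Mul(2, y), Pow(Mul(2, y), -1)) = Mul(Mul(2, y), Mul(Rational(1, 2), Pow(y, -1))) = 1)
Function('Q')(w, M) = Rational(-19, 2) (Function('Q')(w, M) = Mul(Rational(-1, 2), 19) = Rational(-19, 2))
Function('B')(I) = Mul(2, I, Pow(Add(1, I), -1)) (Function('B')(I) = Mul(Add(I, I), Pow(Add(I, 1), -1)) = Mul(Mul(2, I), Pow(Add(1, I), -1)) = Mul(2, I, Pow(Add(1, I), -1)))
Add(Mul(Function('Q')(3, 6), Function('B')(2)), 112) = Add(Mul(Rational(-19, 2), Mul(2, 2, Pow(Add(1, 2), -1))), 112) = Add(Mul(Rational(-19, 2), Mul(2, 2, Pow(3, -1))), 112) = Add(Mul(Rational(-19, 2), Mul(2, 2, Rational(1, 3))), 112) = Add(Mul(Rational(-19, 2), Rational(4, 3)), 112) = Add(Rational(-38, 3), 112) = Rational(298, 3)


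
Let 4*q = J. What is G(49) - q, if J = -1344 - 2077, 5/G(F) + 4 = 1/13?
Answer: 174211/204 ≈ 853.98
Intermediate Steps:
G(F) = -65/51 (G(F) = 5/(-4 + 1/13) = 5/(-51/13) = 5*(-13/51) = -65/51)
J = -3421
q = -3421/4 (q = (1/4)*(-3421) = -3421/4 ≈ -855.25)
G(49) - q = -65/51 - 1*(-3421/4) = -65/51 + 3421/4 = 174211/204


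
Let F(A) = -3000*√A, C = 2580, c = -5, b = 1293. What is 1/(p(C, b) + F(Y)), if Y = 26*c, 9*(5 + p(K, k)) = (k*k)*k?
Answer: 30023621/7211342689863128 + 375*I*√130/7211342689863128 ≈ 4.1634e-9 + 5.9291e-13*I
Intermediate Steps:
p(K, k) = -5 + k³/9 (p(K, k) = -5 + ((k*k)*k)/9 = -5 + (k²*k)/9 = -5 + k³/9)
Y = -130 (Y = 26*(-5) = -130)
1/(p(C, b) + F(Y)) = 1/((-5 + (⅑)*1293³) - 3000*I*√130) = 1/((-5 + (⅑)*2161700757) - 3000*I*√130) = 1/((-5 + 240188973) - 3000*I*√130) = 1/(240188968 - 3000*I*√130)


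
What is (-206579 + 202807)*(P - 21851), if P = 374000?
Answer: -1328306028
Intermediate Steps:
(-206579 + 202807)*(P - 21851) = (-206579 + 202807)*(374000 - 21851) = -3772*352149 = -1328306028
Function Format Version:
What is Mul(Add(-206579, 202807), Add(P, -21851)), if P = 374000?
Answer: -1328306028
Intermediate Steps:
Mul(Add(-206579, 202807), Add(P, -21851)) = Mul(Add(-206579, 202807), Add(374000, -21851)) = Mul(-3772, 352149) = -1328306028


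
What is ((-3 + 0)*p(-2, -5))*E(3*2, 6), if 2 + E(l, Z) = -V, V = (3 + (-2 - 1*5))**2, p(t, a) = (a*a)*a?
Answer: -6750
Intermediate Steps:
p(t, a) = a**3 (p(t, a) = a**2*a = a**3)
V = 16 (V = (3 + (-2 - 5))**2 = (3 - 7)**2 = (-4)**2 = 16)
E(l, Z) = -18 (E(l, Z) = -2 - 1*16 = -2 - 16 = -18)
((-3 + 0)*p(-2, -5))*E(3*2, 6) = ((-3 + 0)*(-5)**3)*(-18) = -3*(-125)*(-18) = 375*(-18) = -6750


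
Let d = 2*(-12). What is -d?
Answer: 24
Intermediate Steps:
d = -24
-d = -1*(-24) = 24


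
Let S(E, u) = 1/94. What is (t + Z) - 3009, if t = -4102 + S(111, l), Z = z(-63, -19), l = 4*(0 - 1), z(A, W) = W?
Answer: -670219/94 ≈ -7130.0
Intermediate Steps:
l = -4 (l = 4*(-1) = -4)
Z = -19
S(E, u) = 1/94
t = -385587/94 (t = -4102 + 1/94 = -385587/94 ≈ -4102.0)
(t + Z) - 3009 = (-385587/94 - 19) - 3009 = -387373/94 - 3009 = -670219/94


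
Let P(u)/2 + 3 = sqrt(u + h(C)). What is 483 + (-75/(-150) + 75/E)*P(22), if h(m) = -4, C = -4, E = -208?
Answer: 50145/104 + 87*sqrt(2)/104 ≈ 483.35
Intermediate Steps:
P(u) = -6 + 2*sqrt(-4 + u) (P(u) = -6 + 2*sqrt(u - 4) = -6 + 2*sqrt(-4 + u))
483 + (-75/(-150) + 75/E)*P(22) = 483 + (-75/(-150) + 75/(-208))*(-6 + 2*sqrt(-4 + 22)) = 483 + (-75*(-1/150) + 75*(-1/208))*(-6 + 2*sqrt(18)) = 483 + (1/2 - 75/208)*(-6 + 2*(3*sqrt(2))) = 483 + 29*(-6 + 6*sqrt(2))/208 = 483 + (-87/104 + 87*sqrt(2)/104) = 50145/104 + 87*sqrt(2)/104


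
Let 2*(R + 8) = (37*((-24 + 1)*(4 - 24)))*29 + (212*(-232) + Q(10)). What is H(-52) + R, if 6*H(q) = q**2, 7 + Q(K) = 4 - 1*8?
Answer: 1335811/6 ≈ 2.2264e+5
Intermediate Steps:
Q(K) = -11 (Q(K) = -7 + (4 - 1*8) = -7 + (4 - 8) = -7 - 4 = -11)
R = 444369/2 (R = -8 + ((37*((-24 + 1)*(4 - 24)))*29 + (212*(-232) - 11))/2 = -8 + ((37*(-23*(-20)))*29 + (-49184 - 11))/2 = -8 + ((37*460)*29 - 49195)/2 = -8 + (17020*29 - 49195)/2 = -8 + (493580 - 49195)/2 = -8 + (1/2)*444385 = -8 + 444385/2 = 444369/2 ≈ 2.2218e+5)
H(q) = q**2/6
H(-52) + R = (1/6)*(-52)**2 + 444369/2 = (1/6)*2704 + 444369/2 = 1352/3 + 444369/2 = 1335811/6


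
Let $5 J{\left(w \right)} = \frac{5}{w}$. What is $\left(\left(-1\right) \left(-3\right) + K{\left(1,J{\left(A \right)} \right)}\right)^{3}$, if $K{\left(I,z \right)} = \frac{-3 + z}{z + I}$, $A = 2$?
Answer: $\frac{64}{27} \approx 2.3704$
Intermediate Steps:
$J{\left(w \right)} = \frac{1}{w}$ ($J{\left(w \right)} = \frac{5 \frac{1}{w}}{5} = \frac{1}{w}$)
$K{\left(I,z \right)} = \frac{-3 + z}{I + z}$
$\left(\left(-1\right) \left(-3\right) + K{\left(1,J{\left(A \right)} \right)}\right)^{3} = \left(\left(-1\right) \left(-3\right) + \frac{-3 + \frac{1}{2}}{1 + \frac{1}{2}}\right)^{3} = \left(3 + \frac{-3 + \frac{1}{2}}{1 + \frac{1}{2}}\right)^{3} = \left(3 + \frac{1}{\frac{3}{2}} \left(- \frac{5}{2}\right)\right)^{3} = \left(3 + \frac{2}{3} \left(- \frac{5}{2}\right)\right)^{3} = \left(3 - \frac{5}{3}\right)^{3} = \left(\frac{4}{3}\right)^{3} = \frac{64}{27}$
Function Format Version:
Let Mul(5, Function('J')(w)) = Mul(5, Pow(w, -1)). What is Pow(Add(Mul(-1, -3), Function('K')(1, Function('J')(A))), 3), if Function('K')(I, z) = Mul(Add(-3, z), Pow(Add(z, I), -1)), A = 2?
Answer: Rational(64, 27) ≈ 2.3704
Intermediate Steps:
Function('J')(w) = Pow(w, -1) (Function('J')(w) = Mul(Rational(1, 5), Mul(5, Pow(w, -1))) = Pow(w, -1))
Function('K')(I, z) = Mul(Pow(Add(I, z), -1), Add(-3, z)) (Function('K')(I, z) = Mul(Add(-3, z), Pow(Add(I, z), -1)) = Mul(Pow(Add(I, z), -1), Add(-3, z)))
Pow(Add(Mul(-1, -3), Function('K')(1, Function('J')(A))), 3) = Pow(Add(Mul(-1, -3), Mul(Pow(Add(1, Pow(2, -1)), -1), Add(-3, Pow(2, -1)))), 3) = Pow(Add(3, Mul(Pow(Add(1, Rational(1, 2)), -1), Add(-3, Rational(1, 2)))), 3) = Pow(Add(3, Mul(Pow(Rational(3, 2), -1), Rational(-5, 2))), 3) = Pow(Add(3, Mul(Rational(2, 3), Rational(-5, 2))), 3) = Pow(Add(3, Rational(-5, 3)), 3) = Pow(Rational(4, 3), 3) = Rational(64, 27)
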